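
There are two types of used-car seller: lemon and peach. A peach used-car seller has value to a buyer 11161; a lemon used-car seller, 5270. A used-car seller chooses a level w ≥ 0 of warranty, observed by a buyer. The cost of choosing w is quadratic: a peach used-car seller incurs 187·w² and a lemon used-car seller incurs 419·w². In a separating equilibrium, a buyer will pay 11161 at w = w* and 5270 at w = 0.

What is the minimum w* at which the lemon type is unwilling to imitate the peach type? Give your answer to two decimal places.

The lemon type at w = 0 receives 5270; imitating at w* yields 11161 − 419·w*².
Indifference: 5270 = 11161 − 419·w*², so w*² = (11161 − 5270) / 419 ≈ 14.0597.
w* = √14.0597 ≈ 3.75.

3.75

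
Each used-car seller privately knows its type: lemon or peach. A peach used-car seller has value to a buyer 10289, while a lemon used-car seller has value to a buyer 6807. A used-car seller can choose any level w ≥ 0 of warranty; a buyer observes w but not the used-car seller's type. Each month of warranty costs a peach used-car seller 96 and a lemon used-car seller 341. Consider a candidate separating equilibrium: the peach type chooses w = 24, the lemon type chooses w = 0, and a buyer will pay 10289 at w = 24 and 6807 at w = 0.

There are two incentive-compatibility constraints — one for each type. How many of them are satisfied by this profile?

2

Lemon type: stay at 0 → 6807; mimic → 10289 − 341 × 24 = 2105. IC holds (6807 ≥ 2105).
Peach type: signal → 10289 − 96 × 24 = 7985; deviate to 0 → 6807. IC holds (7985 ≥ 6807).
2 of 2 constraints hold, so this is a separating equilibrium.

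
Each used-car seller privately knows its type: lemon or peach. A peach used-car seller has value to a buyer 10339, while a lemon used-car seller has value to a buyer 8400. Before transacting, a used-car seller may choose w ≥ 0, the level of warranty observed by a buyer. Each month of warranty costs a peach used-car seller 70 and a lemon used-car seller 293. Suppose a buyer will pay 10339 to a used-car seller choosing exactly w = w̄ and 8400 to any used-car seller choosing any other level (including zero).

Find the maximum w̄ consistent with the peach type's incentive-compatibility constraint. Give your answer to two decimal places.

27.70

Choosing w̄ yields the peach type 10339 − 70·w̄; choosing zero yields 8400.
The peach type is indifferent at 10339 − 70·w̄ = 8400, i.e. w̄ = (10339 − 8400) / 70 = 27.70.
For any w̄ above 27.70 the peach type would rather pool at zero, so separation collapses.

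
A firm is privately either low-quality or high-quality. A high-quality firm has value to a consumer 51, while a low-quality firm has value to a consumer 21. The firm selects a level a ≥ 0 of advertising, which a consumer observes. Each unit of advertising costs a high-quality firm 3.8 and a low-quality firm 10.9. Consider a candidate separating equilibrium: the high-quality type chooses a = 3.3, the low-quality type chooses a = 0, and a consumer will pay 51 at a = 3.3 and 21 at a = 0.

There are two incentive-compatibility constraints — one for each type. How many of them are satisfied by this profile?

Low-quality type: stay at 0 → 21; mimic → 51 − 10.9 × 3.3 = 15.03. IC holds (21 ≥ 15.03).
High-quality type: signal → 51 − 3.8 × 3.3 = 38.46; deviate to 0 → 21. IC holds (38.46 ≥ 21).
2 of 2 constraints hold, so this is a separating equilibrium.

2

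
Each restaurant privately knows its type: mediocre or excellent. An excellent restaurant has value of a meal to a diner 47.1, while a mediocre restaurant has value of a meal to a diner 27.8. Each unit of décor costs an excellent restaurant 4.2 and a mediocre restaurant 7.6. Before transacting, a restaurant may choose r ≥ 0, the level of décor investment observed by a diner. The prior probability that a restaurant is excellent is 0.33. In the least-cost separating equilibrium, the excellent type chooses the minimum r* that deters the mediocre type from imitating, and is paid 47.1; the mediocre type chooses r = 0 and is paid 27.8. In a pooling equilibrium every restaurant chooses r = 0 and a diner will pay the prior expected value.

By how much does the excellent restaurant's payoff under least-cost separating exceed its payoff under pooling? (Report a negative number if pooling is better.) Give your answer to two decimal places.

Least-cost separating signal: r* solves 27.8 = 47.1 − 7.6·r*, so r* = (47.1 − 27.8)/7.6 ≈ 2.5395.
Excellent type's separating payoff: 47.1 − 4.2 × r* = 47.1 − 4.2 × (47.1 − 27.8)/7.6 = 47.1 − 81.06/7.6 ≈ 36.4342.
Pooling payoff: 0.33 × 47.1 + 0.67 × 27.8 = 34.169.
Difference: 36.4342 − 34.169 = 2.2652, i.e. 2.27 to two decimal places.
The excellent type prefers to separate.

2.27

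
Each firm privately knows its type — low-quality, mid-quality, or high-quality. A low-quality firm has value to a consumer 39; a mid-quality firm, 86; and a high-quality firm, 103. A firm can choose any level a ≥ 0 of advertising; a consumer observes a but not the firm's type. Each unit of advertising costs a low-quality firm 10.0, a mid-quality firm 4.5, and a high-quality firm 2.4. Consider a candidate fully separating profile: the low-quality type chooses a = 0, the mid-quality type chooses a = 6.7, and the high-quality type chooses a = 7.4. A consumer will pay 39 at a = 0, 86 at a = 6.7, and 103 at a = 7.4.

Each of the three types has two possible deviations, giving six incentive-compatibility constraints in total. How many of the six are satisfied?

Mid-quality (own payoff 86 − 4.5×6.7 = 55.85): to a=0 gives 39 → no gain ✓; to a=7.4 gives 103 − 4.5×7.4 = 69.7 → profitable ✗.
High-quality (own payoff 103 − 2.4×7.4 = 85.24): to a=0 gives 39 → no gain ✓; to a=6.7 gives 86 − 2.4×6.7 = 69.92 → no gain ✓.
Low-quality (own payoff 39): to a=6.7 gives 86 − 10.0×6.7 = 19 → no gain ✓; to a=7.4 gives 103 − 10.0×7.4 = 29 → no gain ✓.
5 of the 6 constraints hold; not an equilibrium.

5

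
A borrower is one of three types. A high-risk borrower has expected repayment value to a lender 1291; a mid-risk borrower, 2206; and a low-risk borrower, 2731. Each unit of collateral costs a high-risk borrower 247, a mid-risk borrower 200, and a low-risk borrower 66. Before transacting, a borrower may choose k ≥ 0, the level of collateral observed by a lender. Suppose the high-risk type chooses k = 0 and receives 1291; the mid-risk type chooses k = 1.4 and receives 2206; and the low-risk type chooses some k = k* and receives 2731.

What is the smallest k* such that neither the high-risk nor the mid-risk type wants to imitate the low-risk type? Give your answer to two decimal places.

Mid-risk type (on-path payoff 2206 − 200×1.4 = 1926) won't mimic when 1926 ≥ 2731 − 200·k*, i.e. k* ≥ 4.03.
High-risk type (on-path payoff 1291) won't mimic when 1291 ≥ 2731 − 247·k*, i.e. k* ≥ 5.83.
Both must hold, so k* = max(5.83, 4.03) = 5.83. The high-risk type's constraint binds.

5.83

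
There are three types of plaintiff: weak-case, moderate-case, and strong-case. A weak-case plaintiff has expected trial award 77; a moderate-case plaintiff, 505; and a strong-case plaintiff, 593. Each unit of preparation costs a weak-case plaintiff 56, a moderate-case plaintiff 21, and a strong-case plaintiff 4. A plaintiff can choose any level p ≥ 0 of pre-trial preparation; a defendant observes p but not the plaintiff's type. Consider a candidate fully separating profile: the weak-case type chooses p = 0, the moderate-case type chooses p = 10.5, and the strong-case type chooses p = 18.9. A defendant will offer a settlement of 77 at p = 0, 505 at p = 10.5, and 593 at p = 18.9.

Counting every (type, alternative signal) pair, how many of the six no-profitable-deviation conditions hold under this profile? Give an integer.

Strong-case (own payoff 593 − 4×18.9 = 517.4): to p=0 gives 77 → no gain ✓; to p=10.5 gives 505 − 4×10.5 = 463 → no gain ✓.
Weak-case (own payoff 77): to p=10.5 gives 505 − 56×10.5 = -83 → no gain ✓; to p=18.9 gives 593 − 56×18.9 = -465.4 → no gain ✓.
Moderate-case (own payoff 505 − 21×10.5 = 284.5): to p=0 gives 77 → no gain ✓; to p=18.9 gives 593 − 21×18.9 = 196.1 → no gain ✓.
6 of the 6 constraints hold; this profile is a separating equilibrium.

6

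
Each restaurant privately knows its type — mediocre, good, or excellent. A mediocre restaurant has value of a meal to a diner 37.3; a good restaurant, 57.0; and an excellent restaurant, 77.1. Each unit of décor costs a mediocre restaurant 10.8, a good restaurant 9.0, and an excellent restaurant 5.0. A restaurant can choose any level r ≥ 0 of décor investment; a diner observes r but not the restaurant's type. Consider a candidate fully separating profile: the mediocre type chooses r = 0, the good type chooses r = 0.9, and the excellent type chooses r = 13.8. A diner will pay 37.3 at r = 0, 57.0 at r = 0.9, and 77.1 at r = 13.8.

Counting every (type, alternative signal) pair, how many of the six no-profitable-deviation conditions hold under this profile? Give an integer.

Excellent (own payoff 77.1 − 5.0×13.8 = 8.1): to r=0 gives 37.3 → profitable ✗; to r=0.9 gives 57.0 − 5.0×0.9 = 52.5 → profitable ✗.
Good (own payoff 57.0 − 9.0×0.9 = 48.9): to r=0 gives 37.3 → no gain ✓; to r=13.8 gives 77.1 − 9.0×13.8 = -47.1 → no gain ✓.
Mediocre (own payoff 37.3): to r=0.9 gives 57.0 − 10.8×0.9 = 47.28 → profitable ✗; to r=13.8 gives 77.1 − 10.8×13.8 = -71.94 → no gain ✓.
3 of the 6 constraints hold; not an equilibrium.

3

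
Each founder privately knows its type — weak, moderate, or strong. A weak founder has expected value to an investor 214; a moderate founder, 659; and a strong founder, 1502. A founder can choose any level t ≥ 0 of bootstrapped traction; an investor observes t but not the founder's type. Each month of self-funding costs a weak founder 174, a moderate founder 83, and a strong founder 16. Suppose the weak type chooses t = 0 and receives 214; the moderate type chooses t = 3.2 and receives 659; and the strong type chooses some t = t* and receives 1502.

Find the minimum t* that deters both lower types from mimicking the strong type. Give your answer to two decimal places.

13.36

Weak type (on-path payoff 214) won't mimic when 214 ≥ 1502 − 174·t*, i.e. t* ≥ 7.40.
Moderate type (on-path payoff 659 − 83×3.2 = 393.4) won't mimic when 393.4 ≥ 1502 − 83·t*, i.e. t* ≥ 13.36.
Both must hold, so t* = max(7.40, 13.36) = 13.36. The moderate type's constraint binds.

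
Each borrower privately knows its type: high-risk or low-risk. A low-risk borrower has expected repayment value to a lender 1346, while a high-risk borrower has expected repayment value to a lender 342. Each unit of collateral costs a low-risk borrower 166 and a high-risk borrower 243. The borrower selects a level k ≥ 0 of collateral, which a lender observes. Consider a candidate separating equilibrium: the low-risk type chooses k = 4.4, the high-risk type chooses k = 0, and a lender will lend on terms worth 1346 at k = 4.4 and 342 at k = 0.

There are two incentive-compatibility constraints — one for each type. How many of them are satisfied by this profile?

2

High-risk type: stay at 0 → 342; mimic → 1346 − 243 × 4.4 = 276.8. IC holds (342 ≥ 276.8).
Low-risk type: signal → 1346 − 166 × 4.4 = 615.6; deviate to 0 → 342. IC holds (615.6 ≥ 342).
2 of 2 constraints hold, so this is a separating equilibrium.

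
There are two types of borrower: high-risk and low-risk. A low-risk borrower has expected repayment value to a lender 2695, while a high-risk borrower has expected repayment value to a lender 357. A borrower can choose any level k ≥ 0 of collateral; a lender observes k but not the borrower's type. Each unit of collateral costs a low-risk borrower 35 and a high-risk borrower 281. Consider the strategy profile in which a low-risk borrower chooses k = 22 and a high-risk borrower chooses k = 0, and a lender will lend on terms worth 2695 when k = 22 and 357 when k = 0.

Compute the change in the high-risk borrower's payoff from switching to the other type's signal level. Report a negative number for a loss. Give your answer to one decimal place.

-3844.0

Playing k = 0 the high-risk borrower receives 357.
Deviating to k = 22 brings payment 2695 at cost 281 × 22 = 6182, netting -3487.
Gain from deviating: -3487 − 357 = -3844.0.
The gain is negative, so the high-risk type's incentive-compatibility constraint is satisfied.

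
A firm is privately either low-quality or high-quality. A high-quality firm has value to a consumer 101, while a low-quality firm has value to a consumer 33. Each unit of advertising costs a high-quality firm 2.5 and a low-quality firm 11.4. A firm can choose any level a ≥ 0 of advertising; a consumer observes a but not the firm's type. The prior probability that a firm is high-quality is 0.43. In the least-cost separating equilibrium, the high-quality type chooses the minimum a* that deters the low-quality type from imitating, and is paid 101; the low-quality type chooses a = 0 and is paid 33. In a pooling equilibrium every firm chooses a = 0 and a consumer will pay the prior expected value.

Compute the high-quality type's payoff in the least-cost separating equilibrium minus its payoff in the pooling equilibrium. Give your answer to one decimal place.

23.8

Least-cost separating signal: a* solves 33 = 101 − 11.4·a*, so a* = (101 − 33)/11.4 ≈ 5.9649.
High-quality type's separating payoff: 101 − 2.5 × a* = 101 − 2.5 × (101 − 33)/11.4 = 101 − 170/11.4 ≈ 86.088.
Pooling payoff: 0.43 × 101 + 0.57 × 33 = 62.24.
Difference: 86.088 − 62.24 = 23.848, i.e. 23.8 to one decimal place.
The high-quality type prefers to separate.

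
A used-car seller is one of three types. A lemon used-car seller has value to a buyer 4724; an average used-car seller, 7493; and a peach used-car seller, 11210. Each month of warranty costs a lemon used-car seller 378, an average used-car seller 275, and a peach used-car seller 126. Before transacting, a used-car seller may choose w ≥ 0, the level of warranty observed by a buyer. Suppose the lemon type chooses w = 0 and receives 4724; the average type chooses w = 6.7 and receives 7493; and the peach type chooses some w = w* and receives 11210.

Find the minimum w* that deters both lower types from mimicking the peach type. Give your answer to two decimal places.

20.22

Lemon type (on-path payoff 4724) won't mimic when 4724 ≥ 11210 − 378·w*, i.e. w* ≥ 17.16.
Average type (on-path payoff 7493 − 275×6.7 = 5650.5) won't mimic when 5650.5 ≥ 11210 − 275·w*, i.e. w* ≥ 20.22.
Both must hold, so w* = max(17.16, 20.22) = 20.22. The average type's constraint binds.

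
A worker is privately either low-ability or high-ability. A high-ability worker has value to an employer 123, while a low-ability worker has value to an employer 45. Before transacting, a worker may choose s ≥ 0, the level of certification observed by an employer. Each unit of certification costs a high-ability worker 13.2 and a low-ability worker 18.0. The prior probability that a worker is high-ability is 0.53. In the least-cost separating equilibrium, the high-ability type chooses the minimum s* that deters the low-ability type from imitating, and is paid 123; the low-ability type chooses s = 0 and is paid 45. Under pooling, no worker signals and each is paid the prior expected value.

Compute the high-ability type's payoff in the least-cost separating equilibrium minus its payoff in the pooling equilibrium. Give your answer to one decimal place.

-20.5

Least-cost separating signal: s* solves 45 = 123 − 18.0·s*, so s* = (123 − 45)/18.0 ≈ 4.3333.
High-ability type's separating payoff: 123 − 13.2 × s* = 123 − 13.2 × (123 − 45)/18.0 = 123 − 1029.6/18.0 = 65.8.
Pooling payoff: 0.53 × 123 + 0.47 × 45 = 86.34.
Difference: 65.8 − 86.34 = -20.54, i.e. -20.5 to one decimal place.
The high-ability type would prefer the pooling outcome.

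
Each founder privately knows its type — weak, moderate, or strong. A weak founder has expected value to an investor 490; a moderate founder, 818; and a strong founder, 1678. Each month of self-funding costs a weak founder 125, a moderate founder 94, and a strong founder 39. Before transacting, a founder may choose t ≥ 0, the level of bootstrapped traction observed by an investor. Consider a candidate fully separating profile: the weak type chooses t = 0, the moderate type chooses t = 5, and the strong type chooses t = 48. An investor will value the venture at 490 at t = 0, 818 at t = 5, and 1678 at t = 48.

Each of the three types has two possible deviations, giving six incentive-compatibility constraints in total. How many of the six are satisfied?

3

Weak (own payoff 490): to t=5 gives 818 − 125×5 = 193 → no gain ✓; to t=48 gives 1678 − 125×48 = -4322 → no gain ✓.
Moderate (own payoff 818 − 94×5 = 348): to t=0 gives 490 → profitable ✗; to t=48 gives 1678 − 94×48 = -2834 → no gain ✓.
Strong (own payoff 1678 − 39×48 = -194): to t=0 gives 490 → profitable ✗; to t=5 gives 818 − 39×5 = 623 → profitable ✗.
3 of the 6 constraints hold; not an equilibrium.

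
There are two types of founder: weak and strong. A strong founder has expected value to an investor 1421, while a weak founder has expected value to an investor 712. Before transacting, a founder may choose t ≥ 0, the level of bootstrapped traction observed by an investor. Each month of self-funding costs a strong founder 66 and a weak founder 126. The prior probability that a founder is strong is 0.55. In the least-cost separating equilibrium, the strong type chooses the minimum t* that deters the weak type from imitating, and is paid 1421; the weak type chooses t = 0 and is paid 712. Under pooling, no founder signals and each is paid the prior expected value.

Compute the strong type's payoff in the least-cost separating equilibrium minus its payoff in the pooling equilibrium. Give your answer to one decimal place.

-52.3

Least-cost separating signal: t* solves 712 = 1421 − 126·t*, so t* = (1421 − 712)/126 ≈ 5.6270.
Strong type's separating payoff: 1421 − 66 × t* = 1421 − 66 × (1421 − 712)/126 = 1421 − 46794/126 ≈ 1049.619.
Pooling payoff: 0.55 × 1421 + 0.45 × 712 = 1101.95.
Difference: 1049.619 − 1101.95 = -52.331, i.e. -52.3 to one decimal place.
The strong type would prefer the pooling outcome.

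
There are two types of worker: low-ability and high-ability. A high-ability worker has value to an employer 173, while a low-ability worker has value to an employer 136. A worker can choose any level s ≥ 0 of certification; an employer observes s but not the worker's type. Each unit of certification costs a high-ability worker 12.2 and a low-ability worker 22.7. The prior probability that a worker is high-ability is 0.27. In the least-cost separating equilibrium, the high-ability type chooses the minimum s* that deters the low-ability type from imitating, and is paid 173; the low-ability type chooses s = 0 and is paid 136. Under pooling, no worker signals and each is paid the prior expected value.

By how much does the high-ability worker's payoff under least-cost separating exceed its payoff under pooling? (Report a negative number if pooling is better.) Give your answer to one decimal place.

Least-cost separating signal: s* solves 136 = 173 − 22.7·s*, so s* = (173 − 136)/22.7 ≈ 1.6300.
High-ability type's separating payoff: 173 − 12.2 × s* = 173 − 12.2 × (173 − 136)/22.7 = 173 − 451.4/22.7 ≈ 153.115.
Pooling payoff: 0.27 × 173 + 0.73 × 136 = 145.99.
Difference: 153.115 − 145.99 = 7.125, i.e. 7.1 to one decimal place.
The high-ability type prefers to separate.

7.1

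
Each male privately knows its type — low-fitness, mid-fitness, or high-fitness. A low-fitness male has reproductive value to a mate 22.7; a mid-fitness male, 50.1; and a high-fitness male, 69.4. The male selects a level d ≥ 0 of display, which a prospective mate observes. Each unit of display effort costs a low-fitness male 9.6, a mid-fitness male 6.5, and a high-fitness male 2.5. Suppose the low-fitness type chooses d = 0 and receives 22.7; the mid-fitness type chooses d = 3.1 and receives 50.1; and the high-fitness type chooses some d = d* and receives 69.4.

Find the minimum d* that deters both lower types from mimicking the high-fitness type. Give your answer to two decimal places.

6.07

Mid-fitness type (on-path payoff 50.1 − 6.5×3.1 = 29.95) won't mimic when 29.95 ≥ 69.4 − 6.5·d*, i.e. d* ≥ 6.07.
Low-fitness type (on-path payoff 22.7) won't mimic when 22.7 ≥ 69.4 − 9.6·d*, i.e. d* ≥ 4.86.
Both must hold, so d* = max(4.86, 6.07) = 6.07. The mid-fitness type's constraint binds.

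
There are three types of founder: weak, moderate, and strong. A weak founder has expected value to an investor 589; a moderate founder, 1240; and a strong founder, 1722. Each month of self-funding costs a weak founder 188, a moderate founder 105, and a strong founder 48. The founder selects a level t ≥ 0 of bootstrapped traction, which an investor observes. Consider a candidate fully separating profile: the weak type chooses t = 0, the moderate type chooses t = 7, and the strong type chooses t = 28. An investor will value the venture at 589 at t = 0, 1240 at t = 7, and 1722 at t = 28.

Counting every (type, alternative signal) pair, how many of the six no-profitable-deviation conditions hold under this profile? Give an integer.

3

Strong (own payoff 1722 − 48×28 = 378): to t=0 gives 589 → profitable ✗; to t=7 gives 1240 − 48×7 = 904 → profitable ✗.
Weak (own payoff 589): to t=7 gives 1240 − 188×7 = -76 → no gain ✓; to t=28 gives 1722 − 188×28 = -3542 → no gain ✓.
Moderate (own payoff 1240 − 105×7 = 505): to t=0 gives 589 → profitable ✗; to t=28 gives 1722 − 105×28 = -1218 → no gain ✓.
3 of the 6 constraints hold; not an equilibrium.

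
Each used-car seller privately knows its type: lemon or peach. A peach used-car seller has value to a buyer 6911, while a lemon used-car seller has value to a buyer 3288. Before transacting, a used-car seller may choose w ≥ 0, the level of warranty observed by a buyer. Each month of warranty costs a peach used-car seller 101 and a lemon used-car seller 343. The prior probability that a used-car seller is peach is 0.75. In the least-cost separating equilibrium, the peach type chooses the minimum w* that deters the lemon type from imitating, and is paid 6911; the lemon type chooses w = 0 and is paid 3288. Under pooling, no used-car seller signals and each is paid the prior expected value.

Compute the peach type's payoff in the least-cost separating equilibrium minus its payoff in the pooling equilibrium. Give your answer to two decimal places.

Least-cost separating signal: w* solves 3288 = 6911 − 343·w*, so w* = (6911 − 3288)/343 ≈ 10.5627.
Peach type's separating payoff: 6911 − 101 × w* = 6911 − 101 × (6911 − 3288)/343 = 6911 − 365923/343 ≈ 5844.1691.
Pooling payoff: 0.75 × 6911 + 0.25 × 3288 = 6005.25.
Difference: 5844.1691 − 6005.25 = -161.0809, i.e. -161.08 to two decimal places.
The peach type would prefer the pooling outcome.

-161.08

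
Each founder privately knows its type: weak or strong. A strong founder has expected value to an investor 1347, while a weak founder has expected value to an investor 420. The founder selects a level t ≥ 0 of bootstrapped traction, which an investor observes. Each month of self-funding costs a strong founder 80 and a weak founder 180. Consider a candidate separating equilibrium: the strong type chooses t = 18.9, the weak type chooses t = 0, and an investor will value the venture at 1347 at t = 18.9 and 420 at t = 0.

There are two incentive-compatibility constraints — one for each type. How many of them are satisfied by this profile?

Weak type: stay at 0 → 420; mimic → 1347 − 180 × 18.9 = -2055. IC holds (420 ≥ -2055).
Strong type: signal → 1347 − 80 × 18.9 = -165; deviate to 0 → 420. IC fails (-165 < 420).
1 of 2 constraints hold, so this profile is not an equilibrium.

1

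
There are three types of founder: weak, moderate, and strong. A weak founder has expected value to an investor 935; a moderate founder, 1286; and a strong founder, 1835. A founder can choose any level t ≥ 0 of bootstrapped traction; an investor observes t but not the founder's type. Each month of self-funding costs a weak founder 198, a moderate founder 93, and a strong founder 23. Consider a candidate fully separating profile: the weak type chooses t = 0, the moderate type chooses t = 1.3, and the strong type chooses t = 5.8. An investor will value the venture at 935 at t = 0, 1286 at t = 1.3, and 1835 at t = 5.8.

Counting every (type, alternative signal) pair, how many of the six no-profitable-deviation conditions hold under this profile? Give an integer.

4

Moderate (own payoff 1286 − 93×1.3 = 1165.1): to t=0 gives 935 → no gain ✓; to t=5.8 gives 1835 − 93×5.8 = 1295.6 → profitable ✗.
Weak (own payoff 935): to t=1.3 gives 1286 − 198×1.3 = 1028.6 → profitable ✗; to t=5.8 gives 1835 − 198×5.8 = 686.6 → no gain ✓.
Strong (own payoff 1835 − 23×5.8 = 1701.6): to t=0 gives 935 → no gain ✓; to t=1.3 gives 1286 − 23×1.3 = 1256.1 → no gain ✓.
4 of the 6 constraints hold; not an equilibrium.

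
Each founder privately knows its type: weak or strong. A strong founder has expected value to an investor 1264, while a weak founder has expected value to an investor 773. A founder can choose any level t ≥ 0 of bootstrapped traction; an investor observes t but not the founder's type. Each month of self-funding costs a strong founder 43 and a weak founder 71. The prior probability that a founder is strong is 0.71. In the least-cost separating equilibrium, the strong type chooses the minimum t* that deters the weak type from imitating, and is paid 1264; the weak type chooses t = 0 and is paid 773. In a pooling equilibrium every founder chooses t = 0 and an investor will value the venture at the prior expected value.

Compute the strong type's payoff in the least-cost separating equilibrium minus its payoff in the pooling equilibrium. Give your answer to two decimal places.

Least-cost separating signal: t* solves 773 = 1264 − 71·t*, so t* = (1264 − 773)/71 ≈ 6.9155.
Strong type's separating payoff: 1264 − 43 × t* = 1264 − 43 × (1264 − 773)/71 = 1264 − 21113/71 ≈ 966.6338.
Pooling payoff: 0.71 × 1264 + 0.29 × 773 = 1121.61.
Difference: 966.6338 − 1121.61 = -154.9762, i.e. -154.98 to two decimal places.
The strong type would prefer the pooling outcome.

-154.98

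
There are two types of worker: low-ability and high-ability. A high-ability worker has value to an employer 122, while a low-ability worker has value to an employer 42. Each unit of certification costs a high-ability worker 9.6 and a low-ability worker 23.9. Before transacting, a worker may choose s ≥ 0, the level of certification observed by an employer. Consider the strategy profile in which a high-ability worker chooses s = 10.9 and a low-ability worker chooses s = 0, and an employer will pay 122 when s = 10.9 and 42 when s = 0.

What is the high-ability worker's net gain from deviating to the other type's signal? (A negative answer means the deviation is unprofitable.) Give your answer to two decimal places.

Playing s = 10.9 the high-ability worker receives 122 − 9.6 × 10.9 = 17.36.
Deviating to s = 0 yields 42 instead.
Gain from deviating: 42 − 17.36 = 24.64.
The gain is positive, so the high-ability type's incentive-compatibility constraint is violated — this profile is not a separating equilibrium.

24.64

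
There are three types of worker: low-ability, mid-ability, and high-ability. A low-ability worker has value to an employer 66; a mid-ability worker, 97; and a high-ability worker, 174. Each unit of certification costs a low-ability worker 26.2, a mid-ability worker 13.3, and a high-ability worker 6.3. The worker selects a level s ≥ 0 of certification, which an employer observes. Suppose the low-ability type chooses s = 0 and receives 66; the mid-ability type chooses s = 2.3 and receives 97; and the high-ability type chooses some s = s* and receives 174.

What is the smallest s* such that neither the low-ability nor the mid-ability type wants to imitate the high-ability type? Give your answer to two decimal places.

8.09

Mid-ability type (on-path payoff 97 − 13.3×2.3 = 66.41) won't mimic when 66.41 ≥ 174 − 13.3·s*, i.e. s* ≥ 8.09.
Low-ability type (on-path payoff 66) won't mimic when 66 ≥ 174 − 26.2·s*, i.e. s* ≥ 4.12.
Both must hold, so s* = max(4.12, 8.09) = 8.09. The mid-ability type's constraint binds.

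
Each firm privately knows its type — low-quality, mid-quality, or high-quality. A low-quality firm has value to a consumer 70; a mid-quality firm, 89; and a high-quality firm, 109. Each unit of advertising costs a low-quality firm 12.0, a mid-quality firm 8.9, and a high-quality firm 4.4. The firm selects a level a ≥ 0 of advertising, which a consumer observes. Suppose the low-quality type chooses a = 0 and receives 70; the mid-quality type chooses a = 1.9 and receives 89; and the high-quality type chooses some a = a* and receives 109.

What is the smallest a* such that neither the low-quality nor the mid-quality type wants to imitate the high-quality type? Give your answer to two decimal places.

Mid-quality type (on-path payoff 89 − 8.9×1.9 = 72.09) won't mimic when 72.09 ≥ 109 − 8.9·a*, i.e. a* ≥ 4.15.
Low-quality type (on-path payoff 70) won't mimic when 70 ≥ 109 − 12.0·a*, i.e. a* ≥ 3.25.
Both must hold, so a* = max(3.25, 4.15) = 4.15. The mid-quality type's constraint binds.

4.15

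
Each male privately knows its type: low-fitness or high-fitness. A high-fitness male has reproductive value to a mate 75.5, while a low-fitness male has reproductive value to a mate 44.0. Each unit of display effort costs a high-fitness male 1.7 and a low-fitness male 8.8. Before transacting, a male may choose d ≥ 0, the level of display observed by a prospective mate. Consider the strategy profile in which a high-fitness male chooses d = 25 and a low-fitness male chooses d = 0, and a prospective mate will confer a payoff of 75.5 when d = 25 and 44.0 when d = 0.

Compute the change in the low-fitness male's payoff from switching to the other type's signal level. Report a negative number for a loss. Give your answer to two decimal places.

-188.50

Playing d = 0 the low-fitness male receives 44.0.
Deviating to d = 25 brings payment 75.5 at cost 8.8 × 25 = 220, netting -144.5.
Gain from deviating: -144.5 − 44.0 = -188.50.
The gain is negative, so the low-fitness type's incentive-compatibility constraint is satisfied.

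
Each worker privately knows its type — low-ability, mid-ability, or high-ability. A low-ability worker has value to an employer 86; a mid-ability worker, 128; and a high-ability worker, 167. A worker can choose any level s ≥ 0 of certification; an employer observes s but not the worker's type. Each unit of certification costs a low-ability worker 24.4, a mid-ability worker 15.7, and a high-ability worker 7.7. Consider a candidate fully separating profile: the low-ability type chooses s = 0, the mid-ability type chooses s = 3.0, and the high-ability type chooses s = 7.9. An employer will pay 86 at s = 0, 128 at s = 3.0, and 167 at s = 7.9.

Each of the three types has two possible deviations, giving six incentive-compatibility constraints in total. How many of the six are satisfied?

Mid-ability (own payoff 128 − 15.7×3.0 = 80.9): to s=0 gives 86 → profitable ✗; to s=7.9 gives 167 − 15.7×7.9 = 42.97 → no gain ✓.
Low-ability (own payoff 86): to s=3.0 gives 128 − 24.4×3.0 = 54.8 → no gain ✓; to s=7.9 gives 167 − 24.4×7.9 = -25.76 → no gain ✓.
High-ability (own payoff 167 − 7.7×7.9 = 106.17): to s=0 gives 86 → no gain ✓; to s=3.0 gives 128 − 7.7×3.0 = 104.9 → no gain ✓.
5 of the 6 constraints hold; not an equilibrium.

5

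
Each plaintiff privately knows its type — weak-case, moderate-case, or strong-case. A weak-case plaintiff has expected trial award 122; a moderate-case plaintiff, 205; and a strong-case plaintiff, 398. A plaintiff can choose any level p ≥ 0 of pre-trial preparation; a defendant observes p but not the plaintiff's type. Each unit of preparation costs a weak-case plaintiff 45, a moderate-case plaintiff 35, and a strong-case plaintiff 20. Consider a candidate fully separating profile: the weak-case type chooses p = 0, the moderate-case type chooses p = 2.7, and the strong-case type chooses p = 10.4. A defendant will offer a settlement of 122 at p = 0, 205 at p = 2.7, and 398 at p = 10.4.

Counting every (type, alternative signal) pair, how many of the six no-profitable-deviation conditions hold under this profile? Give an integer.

Weak-case (own payoff 122): to p=2.7 gives 205 − 45×2.7 = 83.5 → no gain ✓; to p=10.4 gives 398 − 45×10.4 = -70 → no gain ✓.
Strong-case (own payoff 398 − 20×10.4 = 190): to p=0 gives 122 → no gain ✓; to p=2.7 gives 205 − 20×2.7 = 151 → no gain ✓.
Moderate-case (own payoff 205 − 35×2.7 = 110.5): to p=0 gives 122 → profitable ✗; to p=10.4 gives 398 − 35×10.4 = 34 → no gain ✓.
5 of the 6 constraints hold; not an equilibrium.

5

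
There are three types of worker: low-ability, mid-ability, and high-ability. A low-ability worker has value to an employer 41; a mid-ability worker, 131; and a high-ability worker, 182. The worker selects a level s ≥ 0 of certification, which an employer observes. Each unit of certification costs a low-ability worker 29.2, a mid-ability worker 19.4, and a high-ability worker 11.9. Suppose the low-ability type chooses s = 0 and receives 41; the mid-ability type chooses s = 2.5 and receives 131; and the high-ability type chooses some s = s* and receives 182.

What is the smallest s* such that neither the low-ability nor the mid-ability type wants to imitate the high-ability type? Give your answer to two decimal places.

Low-ability type (on-path payoff 41) won't mimic when 41 ≥ 182 − 29.2·s*, i.e. s* ≥ 4.83.
Mid-ability type (on-path payoff 131 − 19.4×2.5 = 82.5) won't mimic when 82.5 ≥ 182 − 19.4·s*, i.e. s* ≥ 5.13.
Both must hold, so s* = max(4.83, 5.13) = 5.13. The mid-ability type's constraint binds.

5.13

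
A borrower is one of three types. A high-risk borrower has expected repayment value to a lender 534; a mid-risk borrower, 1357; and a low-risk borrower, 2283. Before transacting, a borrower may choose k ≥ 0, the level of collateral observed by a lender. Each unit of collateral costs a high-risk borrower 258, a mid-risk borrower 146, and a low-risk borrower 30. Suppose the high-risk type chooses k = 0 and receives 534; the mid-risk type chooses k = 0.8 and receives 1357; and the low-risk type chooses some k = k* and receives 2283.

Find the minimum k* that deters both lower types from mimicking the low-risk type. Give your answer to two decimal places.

7.14

Mid-risk type (on-path payoff 1357 − 146×0.8 = 1240.2) won't mimic when 1240.2 ≥ 2283 − 146·k*, i.e. k* ≥ 7.14.
High-risk type (on-path payoff 534) won't mimic when 534 ≥ 2283 − 258·k*, i.e. k* ≥ 6.78.
Both must hold, so k* = max(6.78, 7.14) = 7.14. The mid-risk type's constraint binds.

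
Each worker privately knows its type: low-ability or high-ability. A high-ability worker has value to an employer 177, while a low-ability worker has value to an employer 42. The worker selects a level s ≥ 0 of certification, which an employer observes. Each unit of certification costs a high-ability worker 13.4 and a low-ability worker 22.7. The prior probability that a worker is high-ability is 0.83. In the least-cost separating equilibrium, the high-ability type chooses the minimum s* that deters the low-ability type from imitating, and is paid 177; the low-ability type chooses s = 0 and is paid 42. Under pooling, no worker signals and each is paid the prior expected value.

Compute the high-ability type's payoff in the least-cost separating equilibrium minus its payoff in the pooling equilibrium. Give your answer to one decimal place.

-56.7

Least-cost separating signal: s* solves 42 = 177 − 22.7·s*, so s* = (177 − 42)/22.7 ≈ 5.9471.
High-ability type's separating payoff: 177 − 13.4 × s* = 177 − 13.4 × (177 − 42)/22.7 = 177 − 1809/22.7 ≈ 97.308.
Pooling payoff: 0.83 × 177 + 0.17 × 42 = 154.05.
Difference: 97.308 − 154.05 = -56.742, i.e. -56.7 to one decimal place.
The high-ability type would prefer the pooling outcome.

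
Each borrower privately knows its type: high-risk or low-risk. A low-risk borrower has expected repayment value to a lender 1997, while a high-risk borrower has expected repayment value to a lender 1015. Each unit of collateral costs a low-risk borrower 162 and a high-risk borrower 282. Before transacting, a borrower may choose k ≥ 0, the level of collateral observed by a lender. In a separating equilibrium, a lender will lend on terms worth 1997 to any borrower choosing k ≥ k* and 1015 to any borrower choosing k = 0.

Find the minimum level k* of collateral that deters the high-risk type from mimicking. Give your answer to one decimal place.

3.5

A high-risk borrower choosing k = 0 receives 1015.
Imitating at k* instead would pay 1997 at cost 282·k*, netting 1997 − 282·k*.
Indifference: 1015 = 1997 − 282·k*, so k* = (1997 − 1015) / 282 ≈ 3.5.
At k* the high-risk type's incentive constraint just binds; the low-risk type strictly prefers k* since its per-unit cost is lower.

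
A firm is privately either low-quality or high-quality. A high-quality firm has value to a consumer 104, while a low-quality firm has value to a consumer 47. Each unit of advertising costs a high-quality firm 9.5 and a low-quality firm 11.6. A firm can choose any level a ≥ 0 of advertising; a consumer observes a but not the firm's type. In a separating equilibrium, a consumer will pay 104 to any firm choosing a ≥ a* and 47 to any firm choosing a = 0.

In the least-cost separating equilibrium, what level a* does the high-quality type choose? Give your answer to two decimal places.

A low-quality firm choosing a = 0 receives 47.
Imitating at a* instead would pay 104 at cost 11.6·a*, netting 104 − 11.6·a*.
Indifference: 47 = 104 − 11.6·a*, so a* = (104 − 47) / 11.6 ≈ 4.91.
At a* the low-quality type's incentive constraint just binds; the high-quality type strictly prefers a* since its per-unit cost is lower.

4.91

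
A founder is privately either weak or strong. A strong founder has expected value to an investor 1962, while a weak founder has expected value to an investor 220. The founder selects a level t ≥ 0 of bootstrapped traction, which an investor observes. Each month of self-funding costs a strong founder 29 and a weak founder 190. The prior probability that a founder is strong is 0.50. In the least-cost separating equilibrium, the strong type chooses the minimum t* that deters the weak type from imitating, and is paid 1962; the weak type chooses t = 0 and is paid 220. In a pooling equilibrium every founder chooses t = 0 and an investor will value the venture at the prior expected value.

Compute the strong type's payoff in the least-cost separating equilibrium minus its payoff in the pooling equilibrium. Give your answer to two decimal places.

605.12

Least-cost separating signal: t* solves 220 = 1962 − 190·t*, so t* = (1962 − 220)/190 ≈ 9.1684.
Strong type's separating payoff: 1962 − 29 × t* = 1962 − 29 × (1962 − 220)/190 = 1962 − 50518/190 ≈ 1696.1158.
Pooling payoff: 0.50 × 1962 + 0.50 × 220 = 1091.
Difference: 1696.1158 − 1091 = 605.1158, i.e. 605.12 to two decimal places.
The strong type prefers to separate.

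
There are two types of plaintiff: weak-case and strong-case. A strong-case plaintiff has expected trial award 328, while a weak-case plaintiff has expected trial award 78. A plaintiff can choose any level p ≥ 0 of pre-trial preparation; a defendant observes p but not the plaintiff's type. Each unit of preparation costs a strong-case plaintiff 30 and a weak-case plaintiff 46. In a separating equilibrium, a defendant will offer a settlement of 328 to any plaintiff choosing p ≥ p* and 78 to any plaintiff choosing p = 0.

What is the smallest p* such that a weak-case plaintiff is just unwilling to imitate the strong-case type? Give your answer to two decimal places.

A weak-case plaintiff choosing p = 0 receives 78.
Imitating at p* instead would pay 328 at cost 46·p*, netting 328 − 46·p*.
Indifference: 78 = 328 − 46·p*, so p* = (328 − 78) / 46 ≈ 5.43.
At p* the weak-case type's incentive constraint just binds; the strong-case type strictly prefers p* since its per-unit cost is lower.

5.43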